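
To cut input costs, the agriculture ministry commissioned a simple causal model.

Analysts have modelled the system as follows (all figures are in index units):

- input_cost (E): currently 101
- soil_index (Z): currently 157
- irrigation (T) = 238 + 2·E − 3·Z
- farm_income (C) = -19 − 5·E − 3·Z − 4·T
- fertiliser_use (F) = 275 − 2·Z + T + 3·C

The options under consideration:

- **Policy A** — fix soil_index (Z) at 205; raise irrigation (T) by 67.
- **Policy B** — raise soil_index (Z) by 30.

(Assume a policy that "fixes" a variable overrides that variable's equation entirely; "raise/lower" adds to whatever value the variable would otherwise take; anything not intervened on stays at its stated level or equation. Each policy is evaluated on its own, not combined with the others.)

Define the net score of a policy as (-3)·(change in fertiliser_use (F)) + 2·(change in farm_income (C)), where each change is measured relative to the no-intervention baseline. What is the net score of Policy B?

Baseline:
  E = 101
  Z = 157
  T = 238 + 2·101 − 3·157 = -31
  C = -19 − 5·101 − 3·157 − 4·(-31) = -871
  F = 275 − 2·157 + (-31) + 3·(-871) = -2683
Policy B (Z + 30):
  E = 101
  Z = 157 + 30 = 187
  T = 238 + 2·101 − 3·187 = -121
  C = -19 − 5·101 − 3·187 − 4·(-121) = -601
  F = 275 − 2·187 + (-121) + 3·(-601) = -2023
ΔF = -2023 − (-2683) = 660; ΔC = -601 − (-871) = 270
Score = (-3)·660 + 2·270 = -1440

-1440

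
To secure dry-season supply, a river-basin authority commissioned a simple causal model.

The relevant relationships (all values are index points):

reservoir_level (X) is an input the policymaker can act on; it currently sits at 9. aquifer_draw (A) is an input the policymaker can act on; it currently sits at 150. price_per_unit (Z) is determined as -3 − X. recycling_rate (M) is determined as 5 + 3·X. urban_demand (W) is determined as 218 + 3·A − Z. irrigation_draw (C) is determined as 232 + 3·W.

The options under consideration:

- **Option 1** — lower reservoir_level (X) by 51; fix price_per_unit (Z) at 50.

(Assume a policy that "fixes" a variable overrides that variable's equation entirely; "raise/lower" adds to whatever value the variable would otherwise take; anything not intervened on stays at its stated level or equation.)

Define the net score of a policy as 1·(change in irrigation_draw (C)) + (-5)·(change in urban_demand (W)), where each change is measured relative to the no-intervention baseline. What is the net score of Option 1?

124

Baseline:
  X = 9
  A = 150
  Z = -3 − 9 = -12
  W = 218 + 3·150 − (-12) = 680
  C = 232 + 3·680 = 2272
Option 1 (X − 51, Z := 50):
  X = 9 − 51 = -42
  A = 150
  Z = 50
  W = 218 + 3·150 − 50 = 618
  C = 232 + 3·618 = 2086
ΔC = 2086 − 2272 = -186; ΔW = 618 − 680 = -62
Score = 1·(-186) + (-5)·(-62) = 124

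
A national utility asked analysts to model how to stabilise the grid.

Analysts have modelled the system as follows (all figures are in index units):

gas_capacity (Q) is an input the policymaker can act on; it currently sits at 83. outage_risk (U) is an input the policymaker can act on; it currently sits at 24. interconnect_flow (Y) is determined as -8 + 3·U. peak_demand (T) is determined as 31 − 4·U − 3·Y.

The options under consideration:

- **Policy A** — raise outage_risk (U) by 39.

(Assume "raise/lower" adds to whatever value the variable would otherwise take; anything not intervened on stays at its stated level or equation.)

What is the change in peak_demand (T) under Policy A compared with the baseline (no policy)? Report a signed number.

Baseline:
  U = 24
  Y = -8 + 3·24 = 64
  T = 31 − 4·24 − 3·64 = -257
Policy A (U + 39):
  U = 24 + 39 = 63
  Y = -8 + 3·63 = 181
  T = 31 − 4·63 − 3·181 = -764
Change in T: -764 − (-257) = -507

-507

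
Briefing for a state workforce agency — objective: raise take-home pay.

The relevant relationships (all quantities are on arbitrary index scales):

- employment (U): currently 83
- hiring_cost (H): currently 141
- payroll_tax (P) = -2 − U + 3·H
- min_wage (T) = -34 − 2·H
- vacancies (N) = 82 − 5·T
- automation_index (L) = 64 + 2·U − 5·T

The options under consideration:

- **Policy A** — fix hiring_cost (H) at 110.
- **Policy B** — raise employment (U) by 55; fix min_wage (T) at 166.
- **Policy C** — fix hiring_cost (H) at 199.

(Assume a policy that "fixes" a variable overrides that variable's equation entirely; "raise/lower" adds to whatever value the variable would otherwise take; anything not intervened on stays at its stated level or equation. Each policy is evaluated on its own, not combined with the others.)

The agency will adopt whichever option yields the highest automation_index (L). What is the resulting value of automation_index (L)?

Policy A (H := 110):
  U = 83
  H = 110
  T = -34 − 2·110 = -254
  L = 64 + 2·83 − 5·(-254) = 1500
Policy B (U + 55, T := 166):
  U = 83 + 55 = 138
  H = 141
  T = 166
  L = 64 + 2·138 − 5·166 = -490
Policy C (H := 199):
  U = 83
  H = 199
  T = -34 − 2·199 = -432
  L = 64 + 2·83 − 5·(-432) = 2390
Comparing — Policy A: L=1500, Policy B: L=-490, Policy C: L=2390. Highest is 2390 (Policy C).

2390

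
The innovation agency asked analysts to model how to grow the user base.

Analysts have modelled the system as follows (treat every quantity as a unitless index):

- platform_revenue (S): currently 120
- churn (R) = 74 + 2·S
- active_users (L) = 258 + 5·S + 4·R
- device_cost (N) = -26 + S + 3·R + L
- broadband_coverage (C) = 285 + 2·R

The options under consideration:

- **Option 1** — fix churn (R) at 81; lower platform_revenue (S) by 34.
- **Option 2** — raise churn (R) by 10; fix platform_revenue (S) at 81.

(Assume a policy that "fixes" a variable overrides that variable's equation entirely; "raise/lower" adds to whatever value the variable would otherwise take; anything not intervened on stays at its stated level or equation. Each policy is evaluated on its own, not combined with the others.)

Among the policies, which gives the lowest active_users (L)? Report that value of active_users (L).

Option 1 (R := 81, S − 34):
  S = 120 − 34 = 86
  R = 81
  L = 258 + 5·86 + 4·81 = 1012
Option 2 (R + 10, S := 81):
  S = 81
  R = 74 + 2·81 (+10 from intervention) = 246
  L = 258 + 5·81 + 4·246 = 1647
Comparing — Option 1: L=1012, Option 2: L=1647. Lowest is 1012 (Option 1).

1012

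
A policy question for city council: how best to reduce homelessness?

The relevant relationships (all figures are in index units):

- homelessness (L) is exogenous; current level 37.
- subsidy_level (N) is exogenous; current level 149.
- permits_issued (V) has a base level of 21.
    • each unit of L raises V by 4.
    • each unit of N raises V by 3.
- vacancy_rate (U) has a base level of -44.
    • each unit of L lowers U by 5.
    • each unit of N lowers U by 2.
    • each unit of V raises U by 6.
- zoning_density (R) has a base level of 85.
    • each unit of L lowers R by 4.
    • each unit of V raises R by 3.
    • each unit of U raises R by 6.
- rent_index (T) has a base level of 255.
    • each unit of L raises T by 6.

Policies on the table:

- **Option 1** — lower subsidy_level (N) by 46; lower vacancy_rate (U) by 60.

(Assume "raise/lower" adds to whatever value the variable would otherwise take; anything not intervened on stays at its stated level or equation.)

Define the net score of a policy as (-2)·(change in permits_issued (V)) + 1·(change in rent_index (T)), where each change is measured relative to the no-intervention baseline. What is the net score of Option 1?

Baseline:
  L = 37
  N = 149
  V = 21 + 4·37 + 3·149 = 616
  T = 255 + 6·37 = 477
Option 1 (N − 46, U − 60):
  L = 37
  N = 149 − 46 = 103
  V = 21 + 4·37 + 3·103 = 478
  T = 255 + 6·37 = 477
ΔV = 478 − 616 = -138; ΔT = 477 − 477 = 0
Score = (-2)·(-138) + 1·0 = 276

276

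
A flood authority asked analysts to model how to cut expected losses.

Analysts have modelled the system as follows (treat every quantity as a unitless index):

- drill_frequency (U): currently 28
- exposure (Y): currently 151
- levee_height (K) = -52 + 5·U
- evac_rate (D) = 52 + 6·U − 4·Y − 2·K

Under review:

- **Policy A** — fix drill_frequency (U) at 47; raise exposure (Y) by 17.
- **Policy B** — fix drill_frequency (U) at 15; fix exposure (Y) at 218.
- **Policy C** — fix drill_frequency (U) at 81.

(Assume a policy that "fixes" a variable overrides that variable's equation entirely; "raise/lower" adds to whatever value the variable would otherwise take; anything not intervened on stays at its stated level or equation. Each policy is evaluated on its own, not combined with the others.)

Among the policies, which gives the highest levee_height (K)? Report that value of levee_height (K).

Policy A (U := 47, Y + 17):
  U = 47
  K = -52 + 5·47 = 183
Policy B (U := 15, Y := 218):
  U = 15
  K = -52 + 5·15 = 23
Policy C (U := 81):
  U = 81
  K = -52 + 5·81 = 353
Comparing — Policy A: K=183, Policy B: K=23, Policy C: K=353. Highest is 353 (Policy C).

353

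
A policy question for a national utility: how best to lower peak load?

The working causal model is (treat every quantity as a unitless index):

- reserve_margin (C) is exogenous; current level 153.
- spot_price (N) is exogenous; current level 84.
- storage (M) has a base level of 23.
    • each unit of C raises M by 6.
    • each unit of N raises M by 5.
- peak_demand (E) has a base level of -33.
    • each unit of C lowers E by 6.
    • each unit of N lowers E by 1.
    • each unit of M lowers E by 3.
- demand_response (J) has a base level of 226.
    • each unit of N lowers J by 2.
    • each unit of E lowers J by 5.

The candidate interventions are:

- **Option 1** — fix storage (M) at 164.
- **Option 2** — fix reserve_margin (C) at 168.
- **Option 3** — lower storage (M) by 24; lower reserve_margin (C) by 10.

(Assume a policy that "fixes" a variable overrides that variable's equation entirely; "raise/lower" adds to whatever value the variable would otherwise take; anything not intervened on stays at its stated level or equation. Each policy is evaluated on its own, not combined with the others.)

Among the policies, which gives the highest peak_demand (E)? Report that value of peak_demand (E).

Option 1 (M := 164):
  C = 153
  N = 84
  M = 164
  E = -33 − 6·153 − 84 − 3·164 = -1527
Option 2 (C := 168):
  C = 168
  N = 84
  M = 23 + 6·168 + 5·84 = 1451
  E = -33 − 6·168 − 84 − 3·1451 = -5478
Option 3 (M − 24, C − 10):
  C = 153 − 10 = 143
  N = 84
  M = 23 + 6·143 + 5·84 (−24 from intervention) = 1277
  E = -33 − 6·143 − 84 − 3·1277 = -4806
Comparing — Option 1: E=-1527, Option 2: E=-5478, Option 3: E=-4806. Highest is -1527 (Option 1).

-1527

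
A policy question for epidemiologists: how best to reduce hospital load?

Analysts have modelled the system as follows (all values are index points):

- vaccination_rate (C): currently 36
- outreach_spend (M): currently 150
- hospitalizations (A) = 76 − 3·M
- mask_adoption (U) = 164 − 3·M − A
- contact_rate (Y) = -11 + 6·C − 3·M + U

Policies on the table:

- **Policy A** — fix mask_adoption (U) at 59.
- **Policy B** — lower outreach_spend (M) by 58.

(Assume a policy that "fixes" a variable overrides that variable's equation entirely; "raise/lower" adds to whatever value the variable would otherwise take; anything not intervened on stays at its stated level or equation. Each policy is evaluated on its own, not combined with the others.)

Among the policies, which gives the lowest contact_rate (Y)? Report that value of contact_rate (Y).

Policy A (U := 59):
  C = 36
  M = 150
  A = 76 − 3·150 = -374
  U = 59
  Y = -11 + 6·36 − 3·150 + 59 = -186
Policy B (M − 58):
  C = 36
  M = 150 − 58 = 92
  A = 76 − 3·92 = -200
  U = 164 − 3·92 − (-200) = 88
  Y = -11 + 6·36 − 3·92 + 88 = 17
Comparing — Policy A: Y=-186, Policy B: Y=17. Lowest is -186 (Policy A).

-186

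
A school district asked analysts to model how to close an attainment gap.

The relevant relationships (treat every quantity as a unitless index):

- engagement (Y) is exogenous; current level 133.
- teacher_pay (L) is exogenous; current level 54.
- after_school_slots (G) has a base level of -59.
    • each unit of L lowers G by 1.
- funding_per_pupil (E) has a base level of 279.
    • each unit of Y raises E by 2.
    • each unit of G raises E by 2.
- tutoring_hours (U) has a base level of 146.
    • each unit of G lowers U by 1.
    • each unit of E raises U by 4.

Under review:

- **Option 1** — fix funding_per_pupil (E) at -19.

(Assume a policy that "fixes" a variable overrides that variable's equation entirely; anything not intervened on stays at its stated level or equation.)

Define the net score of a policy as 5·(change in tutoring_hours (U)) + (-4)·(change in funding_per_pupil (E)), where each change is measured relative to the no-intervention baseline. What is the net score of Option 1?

-5408

Baseline:
  Y = 133
  L = 54
  G = -59 − 54 = -113
  E = 279 + 2·133 + 2·(-113) = 319
  U = 146 − (-113) + 4·319 = 1535
Option 1 (E := -19):
  Y = 133
  L = 54
  G = -59 − 54 = -113
  E = -19
  U = 146 − (-113) + 4·(-19) = 183
ΔU = 183 − 1535 = -1352; ΔE = -19 − 319 = -338
Score = 5·(-1352) + (-4)·(-338) = -5408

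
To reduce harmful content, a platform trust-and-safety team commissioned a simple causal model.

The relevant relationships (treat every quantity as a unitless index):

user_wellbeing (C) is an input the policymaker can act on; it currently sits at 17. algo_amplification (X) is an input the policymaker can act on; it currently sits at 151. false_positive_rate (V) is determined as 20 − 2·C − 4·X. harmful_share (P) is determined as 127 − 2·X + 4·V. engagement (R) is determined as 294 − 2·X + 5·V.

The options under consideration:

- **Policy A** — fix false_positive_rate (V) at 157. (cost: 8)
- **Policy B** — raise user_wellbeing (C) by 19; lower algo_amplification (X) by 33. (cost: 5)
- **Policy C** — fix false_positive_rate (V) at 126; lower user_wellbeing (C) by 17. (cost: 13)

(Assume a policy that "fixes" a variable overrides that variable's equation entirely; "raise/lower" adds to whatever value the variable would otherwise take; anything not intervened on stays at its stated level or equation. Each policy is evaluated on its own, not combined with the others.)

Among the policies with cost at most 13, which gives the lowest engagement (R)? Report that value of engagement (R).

-2562

Policy A (V := 157):
  C = 17
  X = 151
  V = 157
  R = 294 − 2·151 + 5·157 = 777
Policy B (C + 19, X − 33):
  C = 17 + 19 = 36
  X = 151 − 33 = 118
  V = 20 − 2·36 − 4·118 = -524
  R = 294 − 2·118 + 5·(-524) = -2562
Policy C (V := 126, C − 17):
  C = 17 − 17 = 0
  X = 151
  V = 126
  R = 294 − 2·151 + 5·126 = 622
Comparing — Policy A: R=777, Policy B: R=-2562, Policy C: R=622. Lowest is -2562 (Policy B).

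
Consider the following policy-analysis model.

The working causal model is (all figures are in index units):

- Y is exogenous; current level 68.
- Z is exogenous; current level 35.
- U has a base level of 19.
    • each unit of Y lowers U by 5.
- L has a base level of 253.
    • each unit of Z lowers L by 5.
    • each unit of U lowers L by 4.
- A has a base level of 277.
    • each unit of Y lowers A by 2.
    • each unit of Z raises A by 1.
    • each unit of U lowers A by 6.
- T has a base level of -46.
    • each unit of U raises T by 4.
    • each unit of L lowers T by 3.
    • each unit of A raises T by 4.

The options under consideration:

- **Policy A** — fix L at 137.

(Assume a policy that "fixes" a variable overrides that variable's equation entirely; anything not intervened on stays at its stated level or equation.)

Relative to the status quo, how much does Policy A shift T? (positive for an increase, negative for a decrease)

3675

Baseline:
  Y = 68
  Z = 35
  U = 19 − 5·68 = -321
  L = 253 − 5·35 − 4·(-321) = 1362
  A = 277 − 2·68 + 35 − 6·(-321) = 2102
  T = -46 + 4·(-321) − 3·1362 + 4·2102 = 2992
Policy A (L := 137):
  Y = 68
  Z = 35
  U = 19 − 5·68 = -321
  L = 137
  A = 277 − 2·68 + 35 − 6·(-321) = 2102
  T = -46 + 4·(-321) − 3·137 + 4·2102 = 6667
Change in T: 6667 − 2992 = 3675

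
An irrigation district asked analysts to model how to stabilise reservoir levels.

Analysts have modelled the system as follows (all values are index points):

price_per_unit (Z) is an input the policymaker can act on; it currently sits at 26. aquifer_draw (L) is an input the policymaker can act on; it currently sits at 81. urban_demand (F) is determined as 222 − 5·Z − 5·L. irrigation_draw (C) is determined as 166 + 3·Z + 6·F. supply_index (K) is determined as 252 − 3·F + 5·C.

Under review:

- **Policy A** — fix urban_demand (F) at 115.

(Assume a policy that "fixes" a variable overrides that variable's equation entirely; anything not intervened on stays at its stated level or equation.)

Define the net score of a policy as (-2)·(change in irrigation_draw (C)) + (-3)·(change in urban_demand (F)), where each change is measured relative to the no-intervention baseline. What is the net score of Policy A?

-6420

Baseline:
  Z = 26
  L = 81
  F = 222 − 5·26 − 5·81 = -313
  C = 166 + 3·26 + 6·(-313) = -1634
Policy A (F := 115):
  Z = 26
  L = 81
  F = 115
  C = 166 + 3·26 + 6·115 = 934
ΔC = 934 − (-1634) = 2568; ΔF = 115 − (-313) = 428
Score = (-2)·2568 + (-3)·428 = -6420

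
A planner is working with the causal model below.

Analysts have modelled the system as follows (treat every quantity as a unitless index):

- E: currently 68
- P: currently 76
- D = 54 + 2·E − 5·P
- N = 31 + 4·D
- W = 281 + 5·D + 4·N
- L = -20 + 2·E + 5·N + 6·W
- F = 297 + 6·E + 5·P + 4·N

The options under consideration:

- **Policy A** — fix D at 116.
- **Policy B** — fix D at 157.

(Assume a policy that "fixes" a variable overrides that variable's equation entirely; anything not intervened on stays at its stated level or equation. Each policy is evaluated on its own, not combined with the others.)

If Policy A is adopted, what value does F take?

Policy A (D := 116):
  E = 68
  P = 76
  D = 116
  N = 31 + 4·116 = 495
  F = 297 + 6·68 + 5·76 + 4·495 = 3065

3065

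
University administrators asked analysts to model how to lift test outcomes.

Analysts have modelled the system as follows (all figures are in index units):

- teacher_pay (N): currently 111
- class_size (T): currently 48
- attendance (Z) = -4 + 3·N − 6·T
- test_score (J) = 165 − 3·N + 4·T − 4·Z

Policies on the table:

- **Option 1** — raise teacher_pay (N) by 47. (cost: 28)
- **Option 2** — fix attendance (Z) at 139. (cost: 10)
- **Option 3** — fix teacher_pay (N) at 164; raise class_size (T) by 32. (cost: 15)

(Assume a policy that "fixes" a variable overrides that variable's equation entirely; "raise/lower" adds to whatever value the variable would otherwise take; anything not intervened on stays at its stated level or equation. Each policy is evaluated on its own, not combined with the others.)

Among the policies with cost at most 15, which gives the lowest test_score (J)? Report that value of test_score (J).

Option 2 (Z := 139):
  N = 111
  T = 48
  Z = 139
  J = 165 − 3·111 + 4·48 − 4·139 = -532
Option 3 (N := 164, T + 32):
  N = 164
  T = 48 + 32 = 80
  Z = -4 + 3·164 − 6·80 = 8
  J = 165 − 3·164 + 4·80 − 4·8 = -39
Comparing — Option 2: J=-532, Option 3: J=-39. Lowest is -532 (Option 2).

-532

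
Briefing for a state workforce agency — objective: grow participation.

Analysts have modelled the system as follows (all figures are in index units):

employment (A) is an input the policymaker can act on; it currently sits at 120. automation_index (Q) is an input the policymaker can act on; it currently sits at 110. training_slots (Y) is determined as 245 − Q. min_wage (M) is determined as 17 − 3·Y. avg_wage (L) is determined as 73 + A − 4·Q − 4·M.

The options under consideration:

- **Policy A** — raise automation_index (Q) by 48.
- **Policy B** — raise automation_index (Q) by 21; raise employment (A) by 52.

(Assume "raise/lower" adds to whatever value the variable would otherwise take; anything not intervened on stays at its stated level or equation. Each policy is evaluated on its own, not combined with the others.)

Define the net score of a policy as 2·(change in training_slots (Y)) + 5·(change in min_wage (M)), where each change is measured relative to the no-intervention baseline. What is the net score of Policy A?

624

Baseline:
  Q = 110
  Y = 245 − 110 = 135
  M = 17 − 3·135 = -388
Policy A (Q + 48):
  Q = 110 + 48 = 158
  Y = 245 − 158 = 87
  M = 17 − 3·87 = -244
ΔY = 87 − 135 = -48; ΔM = -244 − (-388) = 144
Score = 2·(-48) + 5·144 = 624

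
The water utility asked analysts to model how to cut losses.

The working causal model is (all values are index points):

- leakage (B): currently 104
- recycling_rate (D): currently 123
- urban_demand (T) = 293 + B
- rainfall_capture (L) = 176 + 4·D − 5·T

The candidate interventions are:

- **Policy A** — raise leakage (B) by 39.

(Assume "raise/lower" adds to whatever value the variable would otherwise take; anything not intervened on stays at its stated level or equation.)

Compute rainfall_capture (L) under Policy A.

Policy A (B + 39):
  B = 104 + 39 = 143
  D = 123
  T = 293 + 143 = 436
  L = 176 + 4·123 − 5·436 = -1512

-1512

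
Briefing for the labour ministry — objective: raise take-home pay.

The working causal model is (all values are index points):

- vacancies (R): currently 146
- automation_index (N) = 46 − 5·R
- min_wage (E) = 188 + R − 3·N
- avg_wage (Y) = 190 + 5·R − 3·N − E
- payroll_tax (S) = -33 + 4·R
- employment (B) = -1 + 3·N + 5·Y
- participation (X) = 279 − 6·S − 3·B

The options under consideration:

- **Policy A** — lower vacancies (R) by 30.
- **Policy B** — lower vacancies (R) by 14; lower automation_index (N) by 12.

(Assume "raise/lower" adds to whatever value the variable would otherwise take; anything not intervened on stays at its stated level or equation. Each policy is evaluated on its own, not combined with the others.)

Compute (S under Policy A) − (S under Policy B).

-64

Policy A (R − 30):
  R = 146 − 30 = 116
  S = -33 + 4·116 = 431
Policy B (R − 14, N − 12):
  R = 146 − 14 = 132
  S = -33 + 4·132 = 495
S: 431 − 495 = -64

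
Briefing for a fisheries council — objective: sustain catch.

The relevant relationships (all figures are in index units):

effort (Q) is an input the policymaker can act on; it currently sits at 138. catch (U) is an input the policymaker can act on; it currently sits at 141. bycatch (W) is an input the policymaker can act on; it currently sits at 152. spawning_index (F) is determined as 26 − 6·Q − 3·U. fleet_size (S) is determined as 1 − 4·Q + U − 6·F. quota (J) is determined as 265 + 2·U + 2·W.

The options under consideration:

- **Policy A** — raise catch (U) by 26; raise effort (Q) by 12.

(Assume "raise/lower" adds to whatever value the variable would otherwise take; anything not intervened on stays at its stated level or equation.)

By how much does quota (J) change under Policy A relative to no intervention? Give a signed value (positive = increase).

52

Baseline:
  U = 141
  W = 152
  J = 265 + 2·141 + 2·152 = 851
Policy A (U + 26, Q + 12):
  U = 141 + 26 = 167
  W = 152
  J = 265 + 2·167 + 2·152 = 903
Change in J: 903 − 851 = 52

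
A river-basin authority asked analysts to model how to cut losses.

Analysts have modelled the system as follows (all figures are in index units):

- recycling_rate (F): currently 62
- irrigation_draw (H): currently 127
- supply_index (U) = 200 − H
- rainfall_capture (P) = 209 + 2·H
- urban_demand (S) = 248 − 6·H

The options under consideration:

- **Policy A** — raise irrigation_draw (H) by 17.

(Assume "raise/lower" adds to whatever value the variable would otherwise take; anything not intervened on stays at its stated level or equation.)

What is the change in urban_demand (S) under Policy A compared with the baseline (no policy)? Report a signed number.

-102

Baseline:
  H = 127
  S = 248 − 6·127 = -514
Policy A (H + 17):
  H = 127 + 17 = 144
  S = 248 − 6·144 = -616
Change in S: -616 − (-514) = -102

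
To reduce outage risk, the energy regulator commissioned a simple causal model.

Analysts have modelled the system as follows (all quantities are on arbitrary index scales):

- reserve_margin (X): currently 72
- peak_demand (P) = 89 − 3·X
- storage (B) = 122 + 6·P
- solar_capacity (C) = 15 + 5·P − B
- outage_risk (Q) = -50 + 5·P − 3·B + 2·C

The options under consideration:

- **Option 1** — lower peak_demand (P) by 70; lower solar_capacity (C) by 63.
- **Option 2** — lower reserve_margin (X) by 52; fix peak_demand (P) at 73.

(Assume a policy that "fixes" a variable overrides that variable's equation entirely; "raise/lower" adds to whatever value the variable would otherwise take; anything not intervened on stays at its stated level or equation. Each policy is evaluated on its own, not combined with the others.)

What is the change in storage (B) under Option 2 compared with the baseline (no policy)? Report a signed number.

Baseline:
  X = 72
  P = 89 − 3·72 = -127
  B = 122 + 6·(-127) = -640
Option 2 (X − 52, P := 73):
  X = 72 − 52 = 20
  P = 73
  B = 122 + 6·73 = 560
Change in B: 560 − (-640) = 1200

1200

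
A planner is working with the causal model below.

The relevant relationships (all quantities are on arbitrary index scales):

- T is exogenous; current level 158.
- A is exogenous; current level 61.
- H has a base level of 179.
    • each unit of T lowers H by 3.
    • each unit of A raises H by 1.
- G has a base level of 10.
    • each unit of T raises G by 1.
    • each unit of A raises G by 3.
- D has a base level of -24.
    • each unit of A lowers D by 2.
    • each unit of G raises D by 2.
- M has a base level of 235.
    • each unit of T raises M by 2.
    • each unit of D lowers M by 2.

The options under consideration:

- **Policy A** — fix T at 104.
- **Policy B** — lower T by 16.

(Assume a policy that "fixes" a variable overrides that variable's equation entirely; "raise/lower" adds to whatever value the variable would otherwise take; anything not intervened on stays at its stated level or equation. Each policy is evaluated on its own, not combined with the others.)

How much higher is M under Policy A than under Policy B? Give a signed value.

Policy A (T := 104):
  T = 104
  A = 61
  G = 10 + 104 + 3·61 = 297
  D = -24 − 2·61 + 2·297 = 448
  M = 235 + 2·104 − 2·448 = -453
Policy B (T − 16):
  T = 158 − 16 = 142
  A = 61
  G = 10 + 142 + 3·61 = 335
  D = -24 − 2·61 + 2·335 = 524
  M = 235 + 2·142 − 2·524 = -529
M: -453 − (-529) = 76

76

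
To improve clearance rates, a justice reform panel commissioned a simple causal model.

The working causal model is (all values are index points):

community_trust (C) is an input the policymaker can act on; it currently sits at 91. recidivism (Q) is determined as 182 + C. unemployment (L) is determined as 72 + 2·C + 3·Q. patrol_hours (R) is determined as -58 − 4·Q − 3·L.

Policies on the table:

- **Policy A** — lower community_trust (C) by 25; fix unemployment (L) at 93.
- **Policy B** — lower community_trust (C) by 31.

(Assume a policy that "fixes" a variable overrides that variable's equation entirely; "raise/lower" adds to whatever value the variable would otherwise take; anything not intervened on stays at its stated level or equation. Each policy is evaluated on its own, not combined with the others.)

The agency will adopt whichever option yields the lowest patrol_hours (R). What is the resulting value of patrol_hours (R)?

-3780

Policy A (C − 25, L := 93):
  C = 91 − 25 = 66
  Q = 182 + 66 = 248
  L = 93
  R = -58 − 4·248 − 3·93 = -1329
Policy B (C − 31):
  C = 91 − 31 = 60
  Q = 182 + 60 = 242
  L = 72 + 2·60 + 3·242 = 918
  R = -58 − 4·242 − 3·918 = -3780
Comparing — Policy A: R=-1329, Policy B: R=-3780. Lowest is -3780 (Policy B).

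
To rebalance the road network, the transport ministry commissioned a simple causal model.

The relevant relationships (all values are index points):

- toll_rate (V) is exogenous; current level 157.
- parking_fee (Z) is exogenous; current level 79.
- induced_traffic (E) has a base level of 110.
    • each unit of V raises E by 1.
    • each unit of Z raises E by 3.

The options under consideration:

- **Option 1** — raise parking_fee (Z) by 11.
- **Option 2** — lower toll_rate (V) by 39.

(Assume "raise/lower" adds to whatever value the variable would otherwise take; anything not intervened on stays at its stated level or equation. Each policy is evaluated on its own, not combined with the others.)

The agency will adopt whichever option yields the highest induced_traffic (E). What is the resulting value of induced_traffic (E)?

Option 1 (Z + 11):
  V = 157
  Z = 79 + 11 = 90
  E = 110 + 157 + 3·90 = 537
Option 2 (V − 39):
  V = 157 − 39 = 118
  Z = 79
  E = 110 + 118 + 3·79 = 465
Comparing — Option 1: E=537, Option 2: E=465. Highest is 537 (Option 1).

537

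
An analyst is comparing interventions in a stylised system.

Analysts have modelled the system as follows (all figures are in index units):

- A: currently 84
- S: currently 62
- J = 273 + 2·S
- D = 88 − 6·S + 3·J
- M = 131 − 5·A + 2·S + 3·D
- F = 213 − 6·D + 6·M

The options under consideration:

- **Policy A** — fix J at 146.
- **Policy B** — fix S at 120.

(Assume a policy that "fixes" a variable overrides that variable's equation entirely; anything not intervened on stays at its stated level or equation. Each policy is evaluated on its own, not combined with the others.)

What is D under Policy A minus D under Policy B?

-753

Policy A (J := 146):
  S = 62
  J = 146
  D = 88 − 6·62 + 3·146 = 154
Policy B (S := 120):
  S = 120
  J = 273 + 2·120 = 513
  D = 88 − 6·120 + 3·513 = 907
D: 154 − 907 = -753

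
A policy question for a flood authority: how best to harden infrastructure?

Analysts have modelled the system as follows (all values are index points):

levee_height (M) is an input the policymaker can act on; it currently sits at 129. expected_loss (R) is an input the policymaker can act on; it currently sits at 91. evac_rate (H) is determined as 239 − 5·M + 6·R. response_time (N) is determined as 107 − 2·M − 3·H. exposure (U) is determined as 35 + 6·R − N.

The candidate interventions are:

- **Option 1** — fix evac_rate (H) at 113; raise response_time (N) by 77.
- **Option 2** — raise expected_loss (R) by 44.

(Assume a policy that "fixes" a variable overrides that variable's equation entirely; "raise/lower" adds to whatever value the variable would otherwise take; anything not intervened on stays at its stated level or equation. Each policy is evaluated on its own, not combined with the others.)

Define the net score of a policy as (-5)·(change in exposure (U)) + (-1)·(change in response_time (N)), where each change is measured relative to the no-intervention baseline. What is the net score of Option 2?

-4488

Baseline:
  M = 129
  R = 91
  H = 239 − 5·129 + 6·91 = 140
  N = 107 − 2·129 − 3·140 = -571
  U = 35 + 6·91 − (-571) = 1152
Option 2 (R + 44):
  M = 129
  R = 91 + 44 = 135
  H = 239 − 5·129 + 6·135 = 404
  N = 107 − 2·129 − 3·404 = -1363
  U = 35 + 6·135 − (-1363) = 2208
ΔU = 2208 − 1152 = 1056; ΔN = -1363 − (-571) = -792
Score = (-5)·1056 + (-1)·(-792) = -4488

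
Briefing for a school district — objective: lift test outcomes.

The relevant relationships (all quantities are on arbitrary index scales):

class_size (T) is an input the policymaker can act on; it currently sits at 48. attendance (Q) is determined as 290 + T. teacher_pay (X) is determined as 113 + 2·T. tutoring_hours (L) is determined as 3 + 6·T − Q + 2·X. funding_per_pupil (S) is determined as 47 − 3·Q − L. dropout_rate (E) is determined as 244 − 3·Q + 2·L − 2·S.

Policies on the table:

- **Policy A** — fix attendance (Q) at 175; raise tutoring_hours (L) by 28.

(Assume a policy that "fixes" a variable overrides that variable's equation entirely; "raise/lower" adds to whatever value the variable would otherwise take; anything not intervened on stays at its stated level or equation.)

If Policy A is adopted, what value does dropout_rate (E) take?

Policy A (Q := 175, L + 28):
  T = 48
  Q = 175
  X = 113 + 2·48 = 209
  L = 3 + 6·48 − 175 + 2·209 (+28 from intervention) = 562
  S = 47 − 3·175 − 562 = -1040
  E = 244 − 3·175 + 2·562 − 2·(-1040) = 2923

2923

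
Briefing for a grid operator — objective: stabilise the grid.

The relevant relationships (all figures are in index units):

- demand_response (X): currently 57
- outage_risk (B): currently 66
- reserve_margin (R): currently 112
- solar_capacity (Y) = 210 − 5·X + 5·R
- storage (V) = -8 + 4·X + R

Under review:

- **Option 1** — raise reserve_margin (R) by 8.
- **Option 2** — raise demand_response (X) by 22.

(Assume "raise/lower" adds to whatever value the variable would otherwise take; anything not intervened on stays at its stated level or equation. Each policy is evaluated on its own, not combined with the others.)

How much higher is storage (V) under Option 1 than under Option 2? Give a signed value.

-80

Option 1 (R + 8):
  X = 57
  R = 112 + 8 = 120
  V = -8 + 4·57 + 120 = 340
Option 2 (X + 22):
  X = 57 + 22 = 79
  R = 112
  V = -8 + 4·79 + 112 = 420
V: 340 − 420 = -80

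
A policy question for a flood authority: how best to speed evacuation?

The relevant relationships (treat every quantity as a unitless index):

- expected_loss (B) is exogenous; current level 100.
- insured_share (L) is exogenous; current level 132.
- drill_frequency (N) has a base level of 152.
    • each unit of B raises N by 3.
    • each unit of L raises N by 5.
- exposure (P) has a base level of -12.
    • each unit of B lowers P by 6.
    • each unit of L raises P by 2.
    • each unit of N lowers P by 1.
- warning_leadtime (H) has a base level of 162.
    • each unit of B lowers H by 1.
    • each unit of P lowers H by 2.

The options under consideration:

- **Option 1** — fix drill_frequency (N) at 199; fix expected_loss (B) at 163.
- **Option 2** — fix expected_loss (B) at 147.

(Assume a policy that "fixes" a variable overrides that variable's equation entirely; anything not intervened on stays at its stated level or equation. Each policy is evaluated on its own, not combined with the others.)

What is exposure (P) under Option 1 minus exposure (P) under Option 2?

Option 1 (N := 199, B := 163):
  B = 163
  L = 132
  N = 199
  P = -12 − 6·163 + 2·132 − 199 = -925
Option 2 (B := 147):
  B = 147
  L = 132
  N = 152 + 3·147 + 5·132 = 1253
  P = -12 − 6·147 + 2·132 − 1253 = -1883
P: -925 − (-1883) = 958

958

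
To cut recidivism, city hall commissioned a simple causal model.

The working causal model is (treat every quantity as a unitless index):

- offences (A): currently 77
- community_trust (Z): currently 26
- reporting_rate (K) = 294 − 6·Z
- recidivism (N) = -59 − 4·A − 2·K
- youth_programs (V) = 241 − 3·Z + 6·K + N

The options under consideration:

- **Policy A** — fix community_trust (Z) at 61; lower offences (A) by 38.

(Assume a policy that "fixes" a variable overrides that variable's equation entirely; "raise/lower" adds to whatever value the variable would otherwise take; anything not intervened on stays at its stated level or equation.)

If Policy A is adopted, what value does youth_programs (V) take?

Policy A (Z := 61, A − 38):
  A = 77 − 38 = 39
  Z = 61
  K = 294 − 6·61 = -72
  N = -59 − 4·39 − 2·(-72) = -71
  V = 241 − 3·61 + 6·(-72) + (-71) = -445

-445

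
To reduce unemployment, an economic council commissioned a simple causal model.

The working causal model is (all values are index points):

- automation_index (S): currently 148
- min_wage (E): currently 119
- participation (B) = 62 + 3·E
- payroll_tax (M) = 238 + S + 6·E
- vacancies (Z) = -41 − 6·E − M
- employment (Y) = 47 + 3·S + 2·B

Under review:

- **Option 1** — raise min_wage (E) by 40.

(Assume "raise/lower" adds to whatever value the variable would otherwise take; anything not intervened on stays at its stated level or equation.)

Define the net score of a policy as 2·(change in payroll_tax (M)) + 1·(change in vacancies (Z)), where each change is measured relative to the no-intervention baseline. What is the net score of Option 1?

Baseline:
  S = 148
  E = 119
  M = 238 + 148 + 6·119 = 1100
  Z = -41 − 6·119 − 1100 = -1855
Option 1 (E + 40):
  S = 148
  E = 119 + 40 = 159
  M = 238 + 148 + 6·159 = 1340
  Z = -41 − 6·159 − 1340 = -2335
ΔM = 1340 − 1100 = 240; ΔZ = -2335 − (-1855) = -480
Score = 2·240 + 1·(-480) = 0

0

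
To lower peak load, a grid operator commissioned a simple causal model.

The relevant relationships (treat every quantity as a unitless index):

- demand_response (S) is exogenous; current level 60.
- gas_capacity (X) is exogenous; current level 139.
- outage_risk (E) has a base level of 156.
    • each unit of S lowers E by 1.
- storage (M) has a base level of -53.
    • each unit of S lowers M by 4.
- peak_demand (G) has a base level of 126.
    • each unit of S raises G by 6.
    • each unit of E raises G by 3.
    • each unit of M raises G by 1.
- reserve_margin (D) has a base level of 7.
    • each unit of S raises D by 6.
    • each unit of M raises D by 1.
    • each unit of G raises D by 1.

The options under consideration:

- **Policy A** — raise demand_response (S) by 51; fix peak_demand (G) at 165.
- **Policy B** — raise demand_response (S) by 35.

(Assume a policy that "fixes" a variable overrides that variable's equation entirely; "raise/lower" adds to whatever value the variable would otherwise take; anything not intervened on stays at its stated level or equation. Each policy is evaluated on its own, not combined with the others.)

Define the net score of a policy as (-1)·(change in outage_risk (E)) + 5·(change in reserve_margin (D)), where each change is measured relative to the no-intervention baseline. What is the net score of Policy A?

-1019

Baseline:
  S = 60
  E = 156 − 60 = 96
  M = -53 − 4·60 = -293
  G = 126 + 6·60 + 3·96 + (-293) = 481
  D = 7 + 6·60 + (-293) + 481 = 555
Policy A (S + 51, G := 165):
  S = 60 + 51 = 111
  E = 156 − 111 = 45
  M = -53 − 4·111 = -497
  G = 165
  D = 7 + 6·111 + (-497) + 165 = 341
ΔE = 45 − 96 = -51; ΔD = 341 − 555 = -214
Score = (-1)·(-51) + 5·(-214) = -1019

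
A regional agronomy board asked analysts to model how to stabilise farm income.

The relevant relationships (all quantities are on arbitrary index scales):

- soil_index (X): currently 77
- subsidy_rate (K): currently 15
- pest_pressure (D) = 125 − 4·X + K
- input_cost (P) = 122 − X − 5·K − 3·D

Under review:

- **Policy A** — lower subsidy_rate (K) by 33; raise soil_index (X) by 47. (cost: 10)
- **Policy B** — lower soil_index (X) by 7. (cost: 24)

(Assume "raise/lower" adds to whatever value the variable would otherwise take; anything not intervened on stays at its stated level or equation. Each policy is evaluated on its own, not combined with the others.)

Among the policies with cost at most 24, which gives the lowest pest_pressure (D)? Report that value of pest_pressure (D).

-389

Policy A (K − 33, X + 47):
  X = 77 + 47 = 124
  K = 15 − 33 = -18
  D = 125 − 4·124 + (-18) = -389
Policy B (X − 7):
  X = 77 − 7 = 70
  K = 15
  D = 125 − 4·70 + 15 = -140
Comparing — Policy A: D=-389, Policy B: D=-140. Lowest is -389 (Policy A).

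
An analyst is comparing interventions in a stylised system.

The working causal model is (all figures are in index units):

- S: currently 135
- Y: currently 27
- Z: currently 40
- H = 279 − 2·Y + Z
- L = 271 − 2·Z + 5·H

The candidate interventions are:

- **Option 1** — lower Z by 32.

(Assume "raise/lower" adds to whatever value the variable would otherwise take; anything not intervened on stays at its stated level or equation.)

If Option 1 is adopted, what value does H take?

233

Option 1 (Z − 32):
  Y = 27
  Z = 40 − 32 = 8
  H = 279 − 2·27 + 8 = 233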